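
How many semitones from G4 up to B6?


Solution.
Absolute semitone position = octave×12 + chromatic position
G4: 4×12 + 7 = 55
B6: 6×12 + 11 = 83
Difference = 83 - 55 = 28
= 28 semitones


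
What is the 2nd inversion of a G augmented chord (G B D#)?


Reasoning:
Root position: G B D#
2nd inversion: move root and 3rd up an octave
Bass note: D#
Notes (bottom to top) = D# G B


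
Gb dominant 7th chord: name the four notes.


Dominant 7th chord = root + major 3rd + perfect 5th + minor 7th
Seventh chords stack in thirds, so the letter names are G-B-D-F
Root: Gb
Major 3rd above Gb: Bb
Perfect 5th above Gb: Db
Minor 7th above Gb: Fb
Chord = Gb Bb Db Fb


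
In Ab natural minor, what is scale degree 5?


Natural minor scale pattern: W-H-W-W-H-W-W (2-1-2-2-1-2-2 semitones)
Starting from Ab:
  Ab + 2 semitones → Bb
  Bb + 1 semitone → Cb
  Cb + 2 semitones → Db
  Db + 2 semitones → Eb
  Eb + 1 semitone → Fb
  Fb + 2 semitones → Gb
  Gb + 2 semitones → Ab
Scale: Ab Bb Cb Db Eb Fb Gb
Degree 5 = Eb


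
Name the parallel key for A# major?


Solution.
Parallel keys share the same tonic but differ in mode
A# major → parallel is A# minor
= A# minor


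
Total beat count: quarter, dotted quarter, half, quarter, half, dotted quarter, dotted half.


Step by step:
Beat values:
  quarter = 1 beat
  dotted quarter = 1.5 beats
  half = 2 beats
  quarter = 1 beat
  half = 2 beats
  dotted quarter = 1.5 beats
  dotted half = 3 beats
Sum = 1 + 1.5 + 2 + 1 + 2 + 1.5 + 3
= 12 beats


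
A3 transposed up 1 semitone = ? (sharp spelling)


A3: chromatic position 9 in octave 3 → absolute = 3×12 + 9 = 45
Transpose up 1: 45 + 1 = 46
46 = 3×12 + 10 → A# in octave 3
Result = A#3


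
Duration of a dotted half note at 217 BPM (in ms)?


Let's work it out.
One quarter-note beat = 60000 / BPM = 60000 / 217 ms
Dotted half note = 3 × quarter note
Duration = 3 × 60000 / 217 = 180000 / 217
= 829.5 ms


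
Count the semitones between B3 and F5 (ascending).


Absolute semitone position = octave×12 + chromatic position
B3: 3×12 + 11 = 47
F5: 5×12 + 5 = 65
Difference = 65 - 47 = 18
= 18 semitones


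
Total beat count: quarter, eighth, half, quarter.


Reasoning:
Beat values:
  quarter = 1 beat
  eighth = 0.5 beats
  half = 2 beats
  quarter = 1 beat
Sum = 1 + 0.5 + 2 + 1
= 4.5 beats


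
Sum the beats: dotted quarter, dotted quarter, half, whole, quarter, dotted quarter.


Step by step:
Beat values:
  dotted quarter = 1.5 beats
  dotted quarter = 1.5 beats
  half = 2 beats
  whole = 4 beats
  quarter = 1 beat
  dotted quarter = 1.5 beats
Sum = 1.5 + 1.5 + 2 + 4 + 1 + 1.5
= 11.5 beats


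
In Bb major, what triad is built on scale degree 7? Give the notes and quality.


Bb major scale: Bb C D Eb F G A
Diatonic triad on degree 7 stacks scale notes 7, 2, 4: A C Eb
A→C = 3 semitones; A→Eb = 6 semitones → diminished triad
= A C Eb (diminished)


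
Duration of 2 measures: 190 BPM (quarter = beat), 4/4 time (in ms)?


Reasoning:
Quarter-note beat duration = 60000 / 190 ms
Beats per measure (4/4) = 4
One measure = 4 × 60000 / 190 = 240000 / 190 ms
2 measures = 2 × 240000 / 190 = 480000 / 190
= 2526.3 ms


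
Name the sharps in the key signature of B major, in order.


Reasoning:
Sharp major keys follow the circle of fifths: C(0), G(1), D(2), A(3), E(4), B(5), F#(6), C#(7)
B major has 5 sharps
Order of sharps: F# C# G# D# A# E# B# → first 5: F#, C#, G#, D#, A#
= F#, C#, G#, D#, A#


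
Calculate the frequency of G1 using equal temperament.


Step by step:
f = 440 × 2^(n/12) where n = semitones from A4
G1: -38 semitones from A4
f = 440 × 2^(-38/12)
f = 49.00 Hz


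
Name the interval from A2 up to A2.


Let's work it out.
Letter names: A → A spans 1 letter name → a unison
Semitones: A2 → A2 = 0 half-steps
A unison of 0 semitones is a perfect unison
= perfect unison


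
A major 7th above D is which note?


A 7th spans 7 letter names, so from D we land on C
A major 7th = 11 semitones above D
Spell C at that pitch: C#
= C#


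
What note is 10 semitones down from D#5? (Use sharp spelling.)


Reasoning:
D#5: chromatic position 3 in octave 5 → absolute = 5×12 + 3 = 63
Transpose down 10: 63 - 10 = 53
53 = 4×12 + 5 → F in octave 4
Result = F4


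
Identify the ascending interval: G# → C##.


Step by step:
Letter names: G → C spans 4 letter names → a 4th
Semitones: G# → C## = 6 half-steps
A 4th of 6 semitones is an augmented 4th
= augmented 4th


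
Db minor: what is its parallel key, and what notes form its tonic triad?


Parallel keys share the same tonic but differ in mode
Db minor → parallel is Db major
Tonic triad of Db major = Db F Ab
= Db major; triad = Db F Ab


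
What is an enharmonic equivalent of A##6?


Solution.
Enharmonic notes sound the same pitch but are spelled with different letter names
A## and B name the same pitch class
= B6


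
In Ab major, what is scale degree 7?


Major scale pattern: W-W-H-W-W-W-H (2-2-1-2-2-2-1 semitones)
Starting from Ab:
  Ab + 2 semitones → Bb
  Bb + 2 semitones → C
  C + 1 semitone → Db
  Db + 2 semitones → Eb
  Eb + 2 semitones → F
  F + 2 semitones → G
  G + 1 semitone → Ab
Scale: Ab Bb C Db Eb F G
Degree 7 = G


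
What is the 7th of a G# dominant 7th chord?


Reasoning:
Dominant 7th chord = root + major 3rd + perfect 5th + minor 7th
Seventh chords stack in thirds, so the letter names are G-B-D-F
Root: G#
Major 3rd above G#: B#
Perfect 5th above G#: D#
Minor 7th above G#: F#
The 7th = F#


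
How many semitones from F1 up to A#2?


Reasoning:
Absolute semitone position = octave×12 + chromatic position
F1: 1×12 + 5 = 17
A#2: 2×12 + 10 = 34
Difference = 34 - 17 = 17
= 17 semitones


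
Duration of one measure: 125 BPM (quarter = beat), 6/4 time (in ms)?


Step by step:
Quarter-note beat duration = 60000 / 125 ms
Beats per measure (6/4) = 6
One measure = 6 × 60000 / 125 = 360000 / 125 ms
= 2880.0 ms


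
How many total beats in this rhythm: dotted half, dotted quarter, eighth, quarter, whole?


Beat values:
  dotted half = 3 beats
  dotted quarter = 1.5 beats
  eighth = 0.5 beats
  quarter = 1 beat
  whole = 4 beats
Sum = 3 + 1.5 + 0.5 + 1 + 4
= 10 beats


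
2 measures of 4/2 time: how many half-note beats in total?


Working:
Time signature 4/2: the bottom number 2 means the half note gets one count
The top number 4 means 4 half-note beats per measure
Total = 4 × 2 measures
= 8 half-note beats


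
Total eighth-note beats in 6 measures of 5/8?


Step by step:
Time signature 5/8: the bottom number 8 means the eighth note gets one count
The top number 5 means 5 eighth-note beats per measure
Total = 5 × 6 measures
= 30 eighth-note beats


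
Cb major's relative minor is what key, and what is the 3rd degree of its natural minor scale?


Step by step:
The relative minor shares the major's key signature and starts on its 6th degree
6th degree = a major 6th above the tonic; a major 6th above Cb is Ab
→ relative minor of Cb major is Ab minor
Ab natural minor scale: Ab Bb Cb Db Eb Fb Gb
= Ab minor; 3rd degree = Cb


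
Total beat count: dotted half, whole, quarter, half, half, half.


Step by step:
Beat values:
  dotted half = 3 beats
  whole = 4 beats
  quarter = 1 beat
  half = 2 beats
  half = 2 beats
  half = 2 beats
Sum = 3 + 4 + 1 + 2 + 2 + 2
= 14 beats


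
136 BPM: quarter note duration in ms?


Let's work it out.
One quarter-note beat = 60000 / BPM = 60000 / 136 ms
Duration = 60000 / 136
= 441.2 ms


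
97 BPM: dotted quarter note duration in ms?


One quarter-note beat = 60000 / BPM = 60000 / 97 ms
Dotted quarter note = 3/2 × quarter note
Duration = 3/2 × 60000 / 97 = 90000 / 97
= 927.8 ms


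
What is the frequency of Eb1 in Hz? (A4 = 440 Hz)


f = 440 × 2^(n/12) where n = semitones from A4
Eb1: -42 semitones from A4
f = 440 × 2^(-42/12)
f = 38.89 Hz


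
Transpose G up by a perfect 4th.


perfect 4th: 4 letter names, 5 semitones
Letter: G + 3 → C
Pitch: G + 5 semitones, spelled as a C → C
= C


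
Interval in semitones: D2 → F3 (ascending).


Solution.
Absolute semitone position = octave×12 + chromatic position
D2: 2×12 + 2 = 26
F3: 3×12 + 5 = 41
Difference = 41 - 26 = 15
= 15 semitones


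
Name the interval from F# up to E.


Solution.
Letter names: F → E spans 7 letter names → a 7th
Semitones: F# → E = 10 half-steps
A 7th of 10 semitones is a minor 7th
= minor 7th


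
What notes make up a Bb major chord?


Step by step:
Major triad = root + major 3rd (4 semitones) + perfect 5th (7 semitones)
A triad on Bb stacks thirds, so the chord tones use letter names B-D-F
Root: Bb
Major 3rd above Bb: D
Perfect 5th above Bb: F
Chord = Bb D F


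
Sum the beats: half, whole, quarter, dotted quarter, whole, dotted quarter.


Let's work it out.
Beat values:
  half = 2 beats
  whole = 4 beats
  quarter = 1 beat
  dotted quarter = 1.5 beats
  whole = 4 beats
  dotted quarter = 1.5 beats
Sum = 2 + 4 + 1 + 1.5 + 4 + 1.5
= 14 beats


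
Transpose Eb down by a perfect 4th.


Step by step:
perfect 4th: 4 letter names, 5 semitones
Letter: E - 3 → B
Pitch: Eb - 5 semitones, spelled as a B → Bb
= Bb


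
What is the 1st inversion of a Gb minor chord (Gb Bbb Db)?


Solution.
Root position: Gb Bbb Db
1st inversion: move root up an octave
Bass note: Bbb
Notes (bottom to top) = Bbb Db Gb


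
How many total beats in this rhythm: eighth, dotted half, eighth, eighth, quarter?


Beat values:
  eighth = 0.5 beats
  dotted half = 3 beats
  eighth = 0.5 beats
  eighth = 0.5 beats
  quarter = 1 beat
Sum = 0.5 + 3 + 0.5 + 0.5 + 1
= 5.5 beats


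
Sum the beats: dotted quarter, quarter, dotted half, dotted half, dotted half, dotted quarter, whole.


Beat values:
  dotted quarter = 1.5 beats
  quarter = 1 beat
  dotted half = 3 beats
  dotted half = 3 beats
  dotted half = 3 beats
  dotted quarter = 1.5 beats
  whole = 4 beats
Sum = 1.5 + 1 + 3 + 3 + 3 + 1.5 + 4
= 17 beats


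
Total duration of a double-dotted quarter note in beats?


Step by step:
Base quarter note = 1 beat
Dot 1 adds half the previous value: +1/2
Dot 2 adds half the previous value: +1/4
One double-dotted quarter = 1 + 1/2 + 1/4 = 7/4
= 7/4 beats


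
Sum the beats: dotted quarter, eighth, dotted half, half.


Let's work it out.
Beat values:
  dotted quarter = 1.5 beats
  eighth = 0.5 beats
  dotted half = 3 beats
  half = 2 beats
Sum = 1.5 + 0.5 + 3 + 2
= 7 beats


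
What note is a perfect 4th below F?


Let's work it out.
A 4th spans 4 letter names, so from F we land on C
A perfect 4th = 5 semitones below F
Spell C at that pitch: C
= C


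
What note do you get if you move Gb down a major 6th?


Working:
major 6th: 6 letter names, 9 semitones
Letter: G - 5 → B
Pitch: Gb - 9 semitones, spelled as a B → Bbb
= Bbb


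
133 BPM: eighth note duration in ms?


One quarter-note beat = 60000 / BPM = 60000 / 133 ms
Eighth note = 1/2 × quarter note
Duration = 1/2 × 60000 / 133 = 30000 / 133
= 225.6 ms


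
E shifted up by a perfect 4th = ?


Solution.
perfect 4th: 4 letter names, 5 semitones
Letter: E + 3 → A
Pitch: E + 5 semitones, spelled as an A → A
= A


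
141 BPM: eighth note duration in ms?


Reasoning:
One quarter-note beat = 60000 / BPM = 60000 / 141 ms
Eighth note = 1/2 × quarter note
Duration = 1/2 × 60000 / 141 = 30000 / 141
= 212.8 ms


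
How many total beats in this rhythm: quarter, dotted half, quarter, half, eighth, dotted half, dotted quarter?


Let's work it out.
Beat values:
  quarter = 1 beat
  dotted half = 3 beats
  quarter = 1 beat
  half = 2 beats
  eighth = 0.5 beats
  dotted half = 3 beats
  dotted quarter = 1.5 beats
Sum = 1 + 3 + 1 + 2 + 0.5 + 3 + 1.5
= 12 beats


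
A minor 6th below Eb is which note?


Reasoning:
A 6th spans 6 letter names, so from E we land on G
A minor 6th = 8 semitones below Eb
Spell G at that pitch: G
= G


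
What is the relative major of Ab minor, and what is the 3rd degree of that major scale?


The relative major shares the key signature and is a minor 3rd above the minor tonic
A minor 3rd above Ab is Cb
→ relative major of Ab minor is Cb major
Cb major scale: Cb Db Eb Fb Gb Ab Bb
= Cb major; 3rd degree = Eb


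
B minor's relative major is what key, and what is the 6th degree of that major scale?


The relative major shares the key signature and is a minor 3rd above the minor tonic
A minor 3rd above B is D
→ relative major of B minor is D major
D major scale: D E F# G A B C#
= D major; 6th degree = B


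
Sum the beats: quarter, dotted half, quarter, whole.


Reasoning:
Beat values:
  quarter = 1 beat
  dotted half = 3 beats
  quarter = 1 beat
  whole = 4 beats
Sum = 1 + 3 + 1 + 4
= 9 beats


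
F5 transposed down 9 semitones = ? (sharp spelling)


F5: chromatic position 5 in octave 5 → absolute = 5×12 + 5 = 65
Transpose down 9: 65 - 9 = 56
56 = 4×12 + 8 → G# in octave 4
Result = G#4


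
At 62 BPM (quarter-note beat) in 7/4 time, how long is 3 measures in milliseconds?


Step by step:
Quarter-note beat duration = 60000 / 62 ms
Beats per measure (7/4) = 7
One measure = 7 × 60000 / 62 = 420000 / 62 ms
3 measures = 3 × 420000 / 62 = 1260000 / 62
= 20322.6 ms


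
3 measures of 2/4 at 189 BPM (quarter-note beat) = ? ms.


Quarter-note beat duration = 60000 / 189 ms
Beats per measure (2/4) = 2
One measure = 2 × 60000 / 189 = 120000 / 189 ms
3 measures = 3 × 120000 / 189 = 360000 / 189
= 1904.8 ms


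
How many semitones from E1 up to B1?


Absolute semitone position = octave×12 + chromatic position
E1: 1×12 + 4 = 16
B1: 1×12 + 11 = 23
Difference = 23 - 16 = 7
= 7 semitones


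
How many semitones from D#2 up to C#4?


Absolute semitone position = octave×12 + chromatic position
D#2: 2×12 + 3 = 27
C#4: 4×12 + 1 = 49
Difference = 49 - 27 = 22
= 22 semitones


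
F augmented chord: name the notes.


Solution.
Augmented triad = root + major 3rd (4 semitones) + augmented 5th (8 semitones)
A triad on F stacks thirds, so the chord tones use letter names F-A-C
Root: F
Major 3rd above F: A
Augmented 5th above F: C#
Chord = F A C#


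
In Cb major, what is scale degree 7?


Solution.
Major scale pattern: W-W-H-W-W-W-H (2-2-1-2-2-2-1 semitones)
Starting from Cb:
  Cb + 2 semitones → Db
  Db + 2 semitones → Eb
  Eb + 1 semitone → Fb
  Fb + 2 semitones → Gb
  Gb + 2 semitones → Ab
  Ab + 2 semitones → Bb
  Bb + 1 semitone → Cb
Scale: Cb Db Eb Fb Gb Ab Bb
Degree 7 = Bb


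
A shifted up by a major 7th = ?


Working:
major 7th: 7 letter names, 11 semitones
Letter: A + 6 → G
Pitch: A + 11 semitones, spelled as a G → G#
= G#


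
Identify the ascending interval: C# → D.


Step by step:
Letter names: C → D spans 2 letter names → a 2nd
Semitones: C# → D = 1 half-step
A 2nd of 1 semitone is a minor 2nd
= minor 2nd


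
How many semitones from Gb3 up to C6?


Working:
Absolute semitone position = octave×12 + chromatic position
Gb3: 3×12 + 6 = 42
C6: 6×12 + 0 = 72
Difference = 72 - 42 = 30
= 30 semitones


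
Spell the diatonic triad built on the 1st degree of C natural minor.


C natural minor scale: C D Eb F G Ab Bb
Diatonic triad on degree 1 stacks scale notes 1, 3, 5: C Eb G
C→Eb = 3 semitones; C→G = 7 semitones → minor triad
= C Eb G (minor)


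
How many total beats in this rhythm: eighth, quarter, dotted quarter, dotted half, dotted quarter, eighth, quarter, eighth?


Beat values:
  eighth = 0.5 beats
  quarter = 1 beat
  dotted quarter = 1.5 beats
  dotted half = 3 beats
  dotted quarter = 1.5 beats
  eighth = 0.5 beats
  quarter = 1 beat
  eighth = 0.5 beats
Sum = 0.5 + 1 + 1.5 + 3 + 1.5 + 0.5 + 1 + 0.5
= 9.5 beats


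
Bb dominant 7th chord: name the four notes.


Reasoning:
Dominant 7th chord = root + major 3rd + perfect 5th + minor 7th
Seventh chords stack in thirds, so the letter names are B-D-F-A
Root: Bb
Major 3rd above Bb: D
Perfect 5th above Bb: F
Minor 7th above Bb: Ab
Chord = Bb D F Ab


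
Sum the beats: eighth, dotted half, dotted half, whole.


Working:
Beat values:
  eighth = 0.5 beats
  dotted half = 3 beats
  dotted half = 3 beats
  whole = 4 beats
Sum = 0.5 + 3 + 3 + 4
= 10.5 beats


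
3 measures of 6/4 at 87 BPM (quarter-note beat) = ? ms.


Solution.
Quarter-note beat duration = 60000 / 87 ms
Beats per measure (6/4) = 6
One measure = 6 × 60000 / 87 = 360000 / 87 ms
3 measures = 3 × 360000 / 87 = 1080000 / 87
= 12413.8 ms


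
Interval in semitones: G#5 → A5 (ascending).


Step by step:
Absolute semitone position = octave×12 + chromatic position
G#5: 5×12 + 8 = 68
A5: 5×12 + 9 = 69
Difference = 69 - 68 = 1
= 1 semitone


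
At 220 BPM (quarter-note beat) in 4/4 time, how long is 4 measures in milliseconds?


Working:
Quarter-note beat duration = 60000 / 220 ms
Beats per measure (4/4) = 4
One measure = 4 × 60000 / 220 = 240000 / 220 ms
4 measures = 4 × 240000 / 220 = 960000 / 220
= 4363.6 ms


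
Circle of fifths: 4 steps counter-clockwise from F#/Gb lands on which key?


Let's work it out.
Each counter-clockwise step moves down a perfect 5th (= up a perfect 4th)
From F#/Gb: F#/Gb → B → E → A → D
= D


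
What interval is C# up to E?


Solution.
Letter names: C → E spans 3 letter names → a 3rd
Semitones: C# → E = 3 half-steps
A 3rd of 3 semitones is a minor 3rd
= minor 3rd


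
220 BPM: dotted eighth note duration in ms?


Let's work it out.
One quarter-note beat = 60000 / BPM = 60000 / 220 ms
Dotted eighth note = 3/4 × quarter note
Duration = 3/4 × 60000 / 220 = 45000 / 220
= 204.5 ms


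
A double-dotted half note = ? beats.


Base half note = 2 beats
Dot 1 adds half the previous value: +1
Dot 2 adds half the previous value: +1/2
One double-dotted half = 2 + 1 + 1/2 = 7/2
= 7/2 beats


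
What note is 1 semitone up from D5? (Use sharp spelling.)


D5: chromatic position 2 in octave 5 → absolute = 5×12 + 2 = 62
Transpose up 1: 62 + 1 = 63
63 = 5×12 + 3 → D# in octave 5
Result = D#5


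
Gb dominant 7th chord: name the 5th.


Let's work it out.
Dominant 7th chord = root + major 3rd + perfect 5th + minor 7th
Seventh chords stack in thirds, so the letter names are G-B-D-F
Root: Gb
Major 3rd above Gb: Bb
Perfect 5th above Gb: Db
Minor 7th above Gb: Fb
The 5th = Db


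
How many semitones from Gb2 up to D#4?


Reasoning:
Absolute semitone position = octave×12 + chromatic position
Gb2: 2×12 + 6 = 30
D#4: 4×12 + 3 = 51
Difference = 51 - 30 = 21
= 21 semitones


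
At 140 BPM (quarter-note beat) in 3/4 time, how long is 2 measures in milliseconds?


Quarter-note beat duration = 60000 / 140 ms
Beats per measure (3/4) = 3
One measure = 3 × 60000 / 140 = 180000 / 140 ms
2 measures = 2 × 180000 / 140 = 360000 / 140
= 2571.4 ms


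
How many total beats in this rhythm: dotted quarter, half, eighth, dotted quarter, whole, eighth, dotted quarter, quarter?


Beat values:
  dotted quarter = 1.5 beats
  half = 2 beats
  eighth = 0.5 beats
  dotted quarter = 1.5 beats
  whole = 4 beats
  eighth = 0.5 beats
  dotted quarter = 1.5 beats
  quarter = 1 beat
Sum = 1.5 + 2 + 0.5 + 1.5 + 4 + 0.5 + 1.5 + 1
= 12.5 beats


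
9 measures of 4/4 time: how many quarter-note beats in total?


Time signature 4/4: the bottom number 4 means the quarter note gets one count
The top number 4 means 4 quarter-note beats per measure
Total = 4 × 9 measures
= 36 quarter-note beats


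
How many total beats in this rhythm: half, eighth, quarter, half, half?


Beat values:
  half = 2 beats
  eighth = 0.5 beats
  quarter = 1 beat
  half = 2 beats
  half = 2 beats
Sum = 2 + 0.5 + 1 + 2 + 2
= 7.5 beats


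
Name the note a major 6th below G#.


Reasoning:
A 6th spans 6 letter names, so from G we land on B
A major 6th = 9 semitones below G#
Spell B at that pitch: B
= B


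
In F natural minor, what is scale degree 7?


Working:
Natural minor scale pattern: W-H-W-W-H-W-W (2-1-2-2-1-2-2 semitones)
Starting from F:
  F + 2 semitones → G
  G + 1 semitone → Ab
  Ab + 2 semitones → Bb
  Bb + 2 semitones → C
  C + 1 semitone → Db
  Db + 2 semitones → Eb
  Eb + 2 semitones → F
Scale: F G Ab Bb C Db Eb
Degree 7 = Eb


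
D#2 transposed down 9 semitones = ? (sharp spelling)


Solution.
D#2: chromatic position 3 in octave 2 → absolute = 2×12 + 3 = 27
Transpose down 9: 27 - 9 = 18
18 = 1×12 + 6 → F# in octave 1
Result = F#1


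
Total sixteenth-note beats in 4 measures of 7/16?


Let's work it out.
Time signature 7/16: the bottom number 16 means the sixteenth note gets one count
The top number 7 means 7 sixteenth-note beats per measure
Total = 7 × 4 measures
= 28 sixteenth-note beats


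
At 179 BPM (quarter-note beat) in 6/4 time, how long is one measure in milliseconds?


Quarter-note beat duration = 60000 / 179 ms
Beats per measure (6/4) = 6
One measure = 6 × 60000 / 179 = 360000 / 179 ms
= 2011.2 ms


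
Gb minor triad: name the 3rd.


Working:
Minor triad = root + minor 3rd (3 semitones) + perfect 5th (7 semitones)
A triad on Gb stacks thirds, so the chord tones use letter names G-B-D
Root: Gb
Minor 3rd above Gb: Bbb
Perfect 5th above Gb: Db
The 3rd = Bbb


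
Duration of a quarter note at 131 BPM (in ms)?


One quarter-note beat = 60000 / BPM = 60000 / 131 ms
Duration = 60000 / 131
= 458.0 ms


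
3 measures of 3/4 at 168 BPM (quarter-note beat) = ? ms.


Reasoning:
Quarter-note beat duration = 60000 / 168 ms
Beats per measure (3/4) = 3
One measure = 3 × 60000 / 168 = 180000 / 168 ms
3 measures = 3 × 180000 / 168 = 540000 / 168
= 3214.3 ms


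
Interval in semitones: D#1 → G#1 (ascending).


Let's work it out.
Absolute semitone position = octave×12 + chromatic position
D#1: 1×12 + 3 = 15
G#1: 1×12 + 8 = 20
Difference = 20 - 15 = 5
= 5 semitones


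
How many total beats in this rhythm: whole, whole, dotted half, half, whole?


Working:
Beat values:
  whole = 4 beats
  whole = 4 beats
  dotted half = 3 beats
  half = 2 beats
  whole = 4 beats
Sum = 4 + 4 + 3 + 2 + 4
= 17 beats


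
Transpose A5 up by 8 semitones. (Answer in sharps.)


Let's work it out.
A5: chromatic position 9 in octave 5 → absolute = 5×12 + 9 = 69
Transpose up 8: 69 + 8 = 77
77 = 6×12 + 5 → F in octave 6
Result = F6


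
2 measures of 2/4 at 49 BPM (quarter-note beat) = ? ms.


Step by step:
Quarter-note beat duration = 60000 / 49 ms
Beats per measure (2/4) = 2
One measure = 2 × 60000 / 49 = 120000 / 49 ms
2 measures = 2 × 120000 / 49 = 240000 / 49
= 4898.0 ms


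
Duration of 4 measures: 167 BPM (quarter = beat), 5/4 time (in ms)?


Let's work it out.
Quarter-note beat duration = 60000 / 167 ms
Beats per measure (5/4) = 5
One measure = 5 × 60000 / 167 = 300000 / 167 ms
4 measures = 4 × 300000 / 167 = 1200000 / 167
= 7185.6 ms


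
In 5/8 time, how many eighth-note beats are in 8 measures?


Time signature 5/8: the bottom number 8 means the eighth note gets one count
The top number 5 means 5 eighth-note beats per measure
Total = 5 × 8 measures
= 40 eighth-note beats


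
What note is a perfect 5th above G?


A 5th spans 5 letter names, so from G we land on D
A perfect 5th = 7 semitones above G
Spell D at that pitch: D
= D


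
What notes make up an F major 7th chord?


Major 7th chord = root + major 3rd + perfect 5th + major 7th
Seventh chords stack in thirds, so the letter names are F-A-C-E
Root: F
Major 3rd above F: A
Perfect 5th above F: C
Major 7th above F: E
Chord = F A C E


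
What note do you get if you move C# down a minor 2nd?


Let's work it out.
minor 2nd: 2 letter names, 1 semitones
Letter: C - 1 → B
Pitch: C# - 1 semitones, spelled as a B → B#
= B#


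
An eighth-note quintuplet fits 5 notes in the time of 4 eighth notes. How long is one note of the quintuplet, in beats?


Working:
Quintuplet: 5 notes occupy the space of 4 eighth notes
Space = 4 × 1/2 = 2 beats
Each quintuplet note = 2 / 5 = 2/5 beats
= 2/5 beats


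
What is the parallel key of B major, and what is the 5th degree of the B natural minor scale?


Parallel keys share the same tonic but differ in mode
B major → parallel is B minor
B natural minor scale: B C# D E F# G A
= B minor; 5th degree = F#


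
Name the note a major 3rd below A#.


A 3rd spans 3 letter names, so from A we land on F
A major 3rd = 4 semitones below A#
Spell F at that pitch: F#
= F#


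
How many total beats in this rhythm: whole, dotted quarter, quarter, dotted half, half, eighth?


Solution.
Beat values:
  whole = 4 beats
  dotted quarter = 1.5 beats
  quarter = 1 beat
  dotted half = 3 beats
  half = 2 beats
  eighth = 0.5 beats
Sum = 4 + 1.5 + 1 + 3 + 2 + 0.5
= 12 beats


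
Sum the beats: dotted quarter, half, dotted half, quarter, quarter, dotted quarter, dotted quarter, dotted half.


Reasoning:
Beat values:
  dotted quarter = 1.5 beats
  half = 2 beats
  dotted half = 3 beats
  quarter = 1 beat
  quarter = 1 beat
  dotted quarter = 1.5 beats
  dotted quarter = 1.5 beats
  dotted half = 3 beats
Sum = 1.5 + 2 + 3 + 1 + 1 + 1.5 + 1.5 + 3
= 14.5 beats


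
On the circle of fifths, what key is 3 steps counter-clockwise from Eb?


Each counter-clockwise step moves down a perfect 5th (= up a perfect 4th)
From Eb: Eb → Ab → Db → F#/Gb
= F#/Gb


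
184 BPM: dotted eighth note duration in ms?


One quarter-note beat = 60000 / BPM = 60000 / 184 ms
Dotted eighth note = 3/4 × quarter note
Duration = 3/4 × 60000 / 184 = 45000 / 184
= 244.6 ms


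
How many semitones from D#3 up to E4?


Absolute semitone position = octave×12 + chromatic position
D#3: 3×12 + 3 = 39
E4: 4×12 + 4 = 52
Difference = 52 - 39 = 13
= 13 semitones


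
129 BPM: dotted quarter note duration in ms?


One quarter-note beat = 60000 / BPM = 60000 / 129 ms
Dotted quarter note = 3/2 × quarter note
Duration = 3/2 × 60000 / 129 = 90000 / 129
= 697.7 ms


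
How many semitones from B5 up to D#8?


Reasoning:
Absolute semitone position = octave×12 + chromatic position
B5: 5×12 + 11 = 71
D#8: 8×12 + 3 = 99
Difference = 99 - 71 = 28
= 28 semitones


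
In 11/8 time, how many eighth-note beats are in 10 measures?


Step by step:
Time signature 11/8: the bottom number 8 means the eighth note gets one count
The top number 11 means 11 eighth-note beats per measure
Total = 11 × 10 measures
= 110 eighth-note beats


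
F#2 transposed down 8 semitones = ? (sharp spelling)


Solution.
F#2: chromatic position 6 in octave 2 → absolute = 2×12 + 6 = 30
Transpose down 8: 30 - 8 = 22
22 = 1×12 + 10 → A# in octave 1
Result = A#1


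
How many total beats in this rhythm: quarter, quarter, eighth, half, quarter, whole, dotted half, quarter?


Beat values:
  quarter = 1 beat
  quarter = 1 beat
  eighth = 0.5 beats
  half = 2 beats
  quarter = 1 beat
  whole = 4 beats
  dotted half = 3 beats
  quarter = 1 beat
Sum = 1 + 1 + 0.5 + 2 + 1 + 4 + 3 + 1
= 13.5 beats


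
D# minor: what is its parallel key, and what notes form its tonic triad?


Reasoning:
Parallel keys share the same tonic but differ in mode
D# minor → parallel is D# major
Tonic triad of D# major = D# F## A#
= D# major; triad = D# F## A#


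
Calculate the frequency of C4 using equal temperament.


f = 440 × 2^(n/12) where n = semitones from A4
C4: -9 semitones from A4
f = 440 × 2^(-9/12)
f = 261.63 Hz


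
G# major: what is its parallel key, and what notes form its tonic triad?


Reasoning:
Parallel keys share the same tonic but differ in mode
G# major → parallel is G# minor
Tonic triad of G# minor = G# B D#
= G# minor; triad = G# B D#


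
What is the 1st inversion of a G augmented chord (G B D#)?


Solution.
Root position: G B D#
1st inversion: move root up an octave
Bass note: B
Notes (bottom to top) = B D# G


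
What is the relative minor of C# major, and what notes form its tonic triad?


The relative minor shares the major's key signature and starts on its 6th degree
6th degree = a major 6th above the tonic; a major 6th above C# is A#
→ relative minor of C# major is A# minor
Tonic triad of A# minor = root + minor 3rd + perfect 5th = A# C# E#
= A# minor; triad = A# C# E#


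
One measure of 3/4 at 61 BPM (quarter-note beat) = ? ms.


Solution.
Quarter-note beat duration = 60000 / 61 ms
Beats per measure (3/4) = 3
One measure = 3 × 60000 / 61 = 180000 / 61 ms
= 2950.8 ms


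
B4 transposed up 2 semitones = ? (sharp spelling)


Reasoning:
B4: chromatic position 11 in octave 4 → absolute = 4×12 + 11 = 59
Transpose up 2: 59 + 2 = 61
61 = 5×12 + 1 → C# in octave 5
Result = C#5


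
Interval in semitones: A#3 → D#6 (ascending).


Solution.
Absolute semitone position = octave×12 + chromatic position
A#3: 3×12 + 10 = 46
D#6: 6×12 + 3 = 75
Difference = 75 - 46 = 29
= 29 semitones


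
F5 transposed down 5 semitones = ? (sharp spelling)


Working:
F5: chromatic position 5 in octave 5 → absolute = 5×12 + 5 = 65
Transpose down 5: 65 - 5 = 60
60 = 5×12 + 0 → C in octave 5
Result = C5


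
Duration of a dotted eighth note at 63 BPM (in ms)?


Solution.
One quarter-note beat = 60000 / BPM = 60000 / 63 ms
Dotted eighth note = 3/4 × quarter note
Duration = 3/4 × 60000 / 63 = 45000 / 63
= 714.3 ms


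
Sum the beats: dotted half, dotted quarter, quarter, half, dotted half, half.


Solution.
Beat values:
  dotted half = 3 beats
  dotted quarter = 1.5 beats
  quarter = 1 beat
  half = 2 beats
  dotted half = 3 beats
  half = 2 beats
Sum = 3 + 1.5 + 1 + 2 + 3 + 2
= 12.5 beats


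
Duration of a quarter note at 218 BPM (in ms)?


Step by step:
One quarter-note beat = 60000 / BPM = 60000 / 218 ms
Duration = 60000 / 218
= 275.2 ms


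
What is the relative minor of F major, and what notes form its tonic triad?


Solution.
The relative minor shares the major's key signature and starts on its 6th degree
6th degree = a major 6th above the tonic; a major 6th above F is D
→ relative minor of F major is D minor
Tonic triad of D minor = root + minor 3rd + perfect 5th = D F A
= D minor; triad = D F A


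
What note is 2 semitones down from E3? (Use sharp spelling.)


Reasoning:
E3: chromatic position 4 in octave 3 → absolute = 3×12 + 4 = 40
Transpose down 2: 40 - 2 = 38
38 = 3×12 + 2 → D in octave 3
Result = D3


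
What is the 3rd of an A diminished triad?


Step by step:
Diminished triad = root + minor 3rd (3 semitones) + diminished 5th (6 semitones)
A triad on A stacks thirds, so the chord tones use letter names A-C-E
Root: A
Minor 3rd above A: C
Diminished 5th above A: Eb
The 3rd = C


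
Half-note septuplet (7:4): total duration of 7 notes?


Septuplet: 7 notes occupy the space of 4 half notes
Space = 4 × 2 = 8 beats
Each septuplet note = 8 / 7 = 8/7 beats
7 notes = 7 × 8/7 = 8
= 8 beats


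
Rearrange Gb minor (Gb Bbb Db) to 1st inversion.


Step by step:
Root position: Gb Bbb Db
1st inversion: move root up an octave
Bass note: Bbb
Notes (bottom to top) = Bbb Db Gb


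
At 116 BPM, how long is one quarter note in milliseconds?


Reasoning:
One quarter-note beat = 60000 / BPM = 60000 / 116 ms
Duration = 60000 / 116
= 517.2 ms


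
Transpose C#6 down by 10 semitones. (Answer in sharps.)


Solution.
C#6: chromatic position 1 in octave 6 → absolute = 6×12 + 1 = 73
Transpose down 10: 73 - 10 = 63
63 = 5×12 + 3 → D# in octave 5
Result = D#5


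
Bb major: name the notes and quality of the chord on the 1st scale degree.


Reasoning:
Bb major scale: Bb C D Eb F G A
Diatonic triad on degree 1 stacks scale notes 1, 3, 5: Bb D F
Bb→D = 4 semitones; Bb→F = 7 semitones → major triad
= Bb D F (major)


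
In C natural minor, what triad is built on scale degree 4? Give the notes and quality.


Solution.
C natural minor scale: C D Eb F G Ab Bb
Diatonic triad on degree 4 stacks scale notes 4, 6, 1: F Ab C
F→Ab = 3 semitones; F→C = 7 semitones → minor triad
= F Ab C (minor)


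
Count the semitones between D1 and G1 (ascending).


Let's work it out.
Absolute semitone position = octave×12 + chromatic position
D1: 1×12 + 2 = 14
G1: 1×12 + 7 = 19
Difference = 19 - 14 = 5
= 5 semitones


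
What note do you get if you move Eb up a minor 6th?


minor 6th: 6 letter names, 8 semitones
Letter: E + 5 → C
Pitch: Eb + 8 semitones, spelled as a C → Cb
= Cb


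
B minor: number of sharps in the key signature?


Step by step:
Sharp minor keys follow the circle of fifths: A(0), E(1), B(2), F#(3), C#(4), G#(5), D#(6), A#(7)
B minor has 2 sharps
Order of sharps: F# C# G# D# A# E# B# → first 2: F#, C#
= 2 sharps


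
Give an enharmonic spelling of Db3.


Working:
Enharmonic notes sound the same pitch but are spelled with different letter names
Db and C# name the same pitch class
= C#3


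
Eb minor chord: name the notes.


Reasoning:
Minor triad = root + minor 3rd (3 semitones) + perfect 5th (7 semitones)
A triad on Eb stacks thirds, so the chord tones use letter names E-G-B
Root: Eb
Minor 3rd above Eb: Gb
Perfect 5th above Eb: Bb
Chord = Eb Gb Bb


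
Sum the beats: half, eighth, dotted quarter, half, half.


Step by step:
Beat values:
  half = 2 beats
  eighth = 0.5 beats
  dotted quarter = 1.5 beats
  half = 2 beats
  half = 2 beats
Sum = 2 + 0.5 + 1.5 + 2 + 2
= 8 beats


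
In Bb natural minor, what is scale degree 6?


Natural minor scale pattern: W-H-W-W-H-W-W (2-1-2-2-1-2-2 semitones)
Starting from Bb:
  Bb + 2 semitones → C
  C + 1 semitone → Db
  Db + 2 semitones → Eb
  Eb + 2 semitones → F
  F + 1 semitone → Gb
  Gb + 2 semitones → Ab
  Ab + 2 semitones → Bb
Scale: Bb C Db Eb F Gb Ab
Degree 6 = Gb


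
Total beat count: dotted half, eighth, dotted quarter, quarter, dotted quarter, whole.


Working:
Beat values:
  dotted half = 3 beats
  eighth = 0.5 beats
  dotted quarter = 1.5 beats
  quarter = 1 beat
  dotted quarter = 1.5 beats
  whole = 4 beats
Sum = 3 + 0.5 + 1.5 + 1 + 1.5 + 4
= 11.5 beats


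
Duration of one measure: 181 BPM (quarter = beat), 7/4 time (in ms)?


Solution.
Quarter-note beat duration = 60000 / 181 ms
Beats per measure (7/4) = 7
One measure = 7 × 60000 / 181 = 420000 / 181 ms
= 2320.4 ms


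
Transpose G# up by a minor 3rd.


Let's work it out.
minor 3rd: 3 letter names, 3 semitones
Letter: G + 2 → B
Pitch: G# + 3 semitones, spelled as a B → B
= B


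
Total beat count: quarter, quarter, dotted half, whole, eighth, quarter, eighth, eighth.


Working:
Beat values:
  quarter = 1 beat
  quarter = 1 beat
  dotted half = 3 beats
  whole = 4 beats
  eighth = 0.5 beats
  quarter = 1 beat
  eighth = 0.5 beats
  eighth = 0.5 beats
Sum = 1 + 1 + 3 + 4 + 0.5 + 1 + 0.5 + 0.5
= 11.5 beats


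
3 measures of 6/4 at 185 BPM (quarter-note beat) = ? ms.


Quarter-note beat duration = 60000 / 185 ms
Beats per measure (6/4) = 6
One measure = 6 × 60000 / 185 = 360000 / 185 ms
3 measures = 3 × 360000 / 185 = 1080000 / 185
= 5837.8 ms


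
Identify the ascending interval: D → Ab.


Let's work it out.
Letter names: D → A spans 5 letter names → a 5th
Semitones: D → Ab = 6 half-steps
A 5th of 6 semitones is a diminished 5th
= diminished 5th


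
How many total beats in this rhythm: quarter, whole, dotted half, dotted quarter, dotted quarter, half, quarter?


Step by step:
Beat values:
  quarter = 1 beat
  whole = 4 beats
  dotted half = 3 beats
  dotted quarter = 1.5 beats
  dotted quarter = 1.5 beats
  half = 2 beats
  quarter = 1 beat
Sum = 1 + 4 + 3 + 1.5 + 1.5 + 2 + 1
= 14 beats


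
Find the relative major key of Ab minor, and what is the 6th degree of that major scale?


The relative major shares the key signature and is a minor 3rd above the minor tonic
A minor 3rd above Ab is Cb
→ relative major of Ab minor is Cb major
Cb major scale: Cb Db Eb Fb Gb Ab Bb
= Cb major; 6th degree = Ab


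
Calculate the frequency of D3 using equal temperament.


Let's work it out.
f = 440 × 2^(n/12) where n = semitones from A4
D3: -19 semitones from A4
f = 440 × 2^(-19/12)
f = 146.83 Hz


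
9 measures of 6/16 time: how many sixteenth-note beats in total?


Working:
Time signature 6/16: the bottom number 16 means the sixteenth note gets one count
The top number 6 means 6 sixteenth-note beats per measure
Total = 6 × 9 measures
= 54 sixteenth-note beats


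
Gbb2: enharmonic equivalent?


Enharmonic notes sound the same pitch but are spelled with different letter names
Gbb and F name the same pitch class
= F2


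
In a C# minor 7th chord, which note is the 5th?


Let's work it out.
Minor 7th chord = root + minor 3rd + perfect 5th + minor 7th
Seventh chords stack in thirds, so the letter names are C-E-G-B
Root: C#
Minor 3rd above C#: E
Perfect 5th above C#: G#
Minor 7th above C#: B
The 5th = G#


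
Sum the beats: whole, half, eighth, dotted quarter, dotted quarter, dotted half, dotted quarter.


Step by step:
Beat values:
  whole = 4 beats
  half = 2 beats
  eighth = 0.5 beats
  dotted quarter = 1.5 beats
  dotted quarter = 1.5 beats
  dotted half = 3 beats
  dotted quarter = 1.5 beats
Sum = 4 + 2 + 0.5 + 1.5 + 1.5 + 3 + 1.5
= 14 beats


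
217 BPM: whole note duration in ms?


One quarter-note beat = 60000 / BPM = 60000 / 217 ms
Whole note = 4 × quarter note
Duration = 4 × 60000 / 217 = 240000 / 217
= 1106.0 ms


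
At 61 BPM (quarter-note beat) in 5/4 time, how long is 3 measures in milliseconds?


Quarter-note beat duration = 60000 / 61 ms
Beats per measure (5/4) = 5
One measure = 5 × 60000 / 61 = 300000 / 61 ms
3 measures = 3 × 300000 / 61 = 900000 / 61
= 14754.1 ms


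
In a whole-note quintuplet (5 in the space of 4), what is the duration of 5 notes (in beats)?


Quintuplet: 5 notes occupy the space of 4 whole notes
Space = 4 × 4 = 16 beats
Each quintuplet note = 16 / 5 = 16/5 beats
5 notes = 5 × 16/5 = 16
= 16 beats


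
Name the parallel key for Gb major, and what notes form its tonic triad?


Reasoning:
Parallel keys share the same tonic but differ in mode
Gb major → parallel is Gb minor
Tonic triad of Gb minor = Gb Bbb Db
= Gb minor; triad = Gb Bbb Db


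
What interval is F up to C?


Solution.
Letter names: F → C spans 5 letter names → a 5th
Semitones: F → C = 7 half-steps
A 5th of 7 semitones is a perfect 5th
= perfect 5th


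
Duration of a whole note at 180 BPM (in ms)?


Step by step:
One quarter-note beat = 60000 / BPM = 60000 / 180 ms
Whole note = 4 × quarter note
Duration = 4 × 60000 / 180 = 240000 / 180
= 1333.3 ms


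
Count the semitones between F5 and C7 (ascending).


Absolute semitone position = octave×12 + chromatic position
F5: 5×12 + 5 = 65
C7: 7×12 + 0 = 84
Difference = 84 - 65 = 19
= 19 semitones


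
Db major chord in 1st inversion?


Let's work it out.
Root position: Db F Ab
1st inversion: move root up an octave
Bass note: F
Notes (bottom to top) = F Ab Db


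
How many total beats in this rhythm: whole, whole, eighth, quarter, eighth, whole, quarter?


Step by step:
Beat values:
  whole = 4 beats
  whole = 4 beats
  eighth = 0.5 beats
  quarter = 1 beat
  eighth = 0.5 beats
  whole = 4 beats
  quarter = 1 beat
Sum = 4 + 4 + 0.5 + 1 + 0.5 + 4 + 1
= 15 beats


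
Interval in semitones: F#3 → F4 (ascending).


Absolute semitone position = octave×12 + chromatic position
F#3: 3×12 + 6 = 42
F4: 4×12 + 5 = 53
Difference = 53 - 42 = 11
= 11 semitones


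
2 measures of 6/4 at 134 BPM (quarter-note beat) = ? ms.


Step by step:
Quarter-note beat duration = 60000 / 134 ms
Beats per measure (6/4) = 6
One measure = 6 × 60000 / 134 = 360000 / 134 ms
2 measures = 2 × 360000 / 134 = 720000 / 134
= 5373.1 ms
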